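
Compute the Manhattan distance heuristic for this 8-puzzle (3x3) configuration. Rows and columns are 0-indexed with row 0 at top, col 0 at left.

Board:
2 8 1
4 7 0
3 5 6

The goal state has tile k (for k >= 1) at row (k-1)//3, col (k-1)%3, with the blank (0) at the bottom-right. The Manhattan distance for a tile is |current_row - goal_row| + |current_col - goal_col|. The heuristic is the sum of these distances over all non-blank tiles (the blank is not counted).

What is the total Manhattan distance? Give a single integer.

Tile 2: (0,0)->(0,1) = 1
Tile 8: (0,1)->(2,1) = 2
Tile 1: (0,2)->(0,0) = 2
Tile 4: (1,0)->(1,0) = 0
Tile 7: (1,1)->(2,0) = 2
Tile 3: (2,0)->(0,2) = 4
Tile 5: (2,1)->(1,1) = 1
Tile 6: (2,2)->(1,2) = 1
Sum: 1 + 2 + 2 + 0 + 2 + 4 + 1 + 1 = 13

Answer: 13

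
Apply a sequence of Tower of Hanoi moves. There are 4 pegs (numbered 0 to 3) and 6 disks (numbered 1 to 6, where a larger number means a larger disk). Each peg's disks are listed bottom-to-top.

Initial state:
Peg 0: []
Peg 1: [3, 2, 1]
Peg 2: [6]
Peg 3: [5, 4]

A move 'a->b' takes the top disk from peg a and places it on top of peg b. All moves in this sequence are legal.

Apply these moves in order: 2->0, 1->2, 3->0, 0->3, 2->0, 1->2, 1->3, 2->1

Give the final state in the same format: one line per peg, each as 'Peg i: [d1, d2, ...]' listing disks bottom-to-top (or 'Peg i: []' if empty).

Answer: Peg 0: [6, 1]
Peg 1: [2]
Peg 2: []
Peg 3: [5, 4, 3]

Derivation:
After move 1 (2->0):
Peg 0: [6]
Peg 1: [3, 2, 1]
Peg 2: []
Peg 3: [5, 4]

After move 2 (1->2):
Peg 0: [6]
Peg 1: [3, 2]
Peg 2: [1]
Peg 3: [5, 4]

After move 3 (3->0):
Peg 0: [6, 4]
Peg 1: [3, 2]
Peg 2: [1]
Peg 3: [5]

After move 4 (0->3):
Peg 0: [6]
Peg 1: [3, 2]
Peg 2: [1]
Peg 3: [5, 4]

After move 5 (2->0):
Peg 0: [6, 1]
Peg 1: [3, 2]
Peg 2: []
Peg 3: [5, 4]

After move 6 (1->2):
Peg 0: [6, 1]
Peg 1: [3]
Peg 2: [2]
Peg 3: [5, 4]

After move 7 (1->3):
Peg 0: [6, 1]
Peg 1: []
Peg 2: [2]
Peg 3: [5, 4, 3]

After move 8 (2->1):
Peg 0: [6, 1]
Peg 1: [2]
Peg 2: []
Peg 3: [5, 4, 3]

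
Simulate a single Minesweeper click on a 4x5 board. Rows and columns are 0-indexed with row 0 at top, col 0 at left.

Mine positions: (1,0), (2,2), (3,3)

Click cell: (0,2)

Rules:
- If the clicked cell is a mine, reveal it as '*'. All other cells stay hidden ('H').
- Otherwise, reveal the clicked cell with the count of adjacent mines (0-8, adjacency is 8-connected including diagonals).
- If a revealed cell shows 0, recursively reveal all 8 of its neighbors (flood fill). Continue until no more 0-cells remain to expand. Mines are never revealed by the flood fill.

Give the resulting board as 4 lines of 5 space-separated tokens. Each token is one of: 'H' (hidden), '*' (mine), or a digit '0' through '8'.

H 1 0 0 0
H 2 1 1 0
H H H 2 1
H H H H H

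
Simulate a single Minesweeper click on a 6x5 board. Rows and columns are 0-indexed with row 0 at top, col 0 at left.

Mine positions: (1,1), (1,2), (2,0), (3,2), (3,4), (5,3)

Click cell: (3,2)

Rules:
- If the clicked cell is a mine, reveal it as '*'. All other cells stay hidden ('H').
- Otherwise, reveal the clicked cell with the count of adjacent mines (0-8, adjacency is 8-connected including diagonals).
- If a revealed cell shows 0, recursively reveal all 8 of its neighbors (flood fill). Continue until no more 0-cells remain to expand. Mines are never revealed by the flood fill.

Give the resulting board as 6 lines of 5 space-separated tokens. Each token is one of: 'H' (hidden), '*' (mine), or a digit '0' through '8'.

H H H H H
H H H H H
H H H H H
H H * H H
H H H H H
H H H H H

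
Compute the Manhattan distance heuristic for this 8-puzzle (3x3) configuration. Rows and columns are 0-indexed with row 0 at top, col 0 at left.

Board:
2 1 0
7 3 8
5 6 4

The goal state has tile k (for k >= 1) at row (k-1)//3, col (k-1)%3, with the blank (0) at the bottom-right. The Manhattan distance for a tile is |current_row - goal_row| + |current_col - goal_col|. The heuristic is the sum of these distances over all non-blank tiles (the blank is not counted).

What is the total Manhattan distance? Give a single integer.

Tile 2: at (0,0), goal (0,1), distance |0-0|+|0-1| = 1
Tile 1: at (0,1), goal (0,0), distance |0-0|+|1-0| = 1
Tile 7: at (1,0), goal (2,0), distance |1-2|+|0-0| = 1
Tile 3: at (1,1), goal (0,2), distance |1-0|+|1-2| = 2
Tile 8: at (1,2), goal (2,1), distance |1-2|+|2-1| = 2
Tile 5: at (2,0), goal (1,1), distance |2-1|+|0-1| = 2
Tile 6: at (2,1), goal (1,2), distance |2-1|+|1-2| = 2
Tile 4: at (2,2), goal (1,0), distance |2-1|+|2-0| = 3
Sum: 1 + 1 + 1 + 2 + 2 + 2 + 2 + 3 = 14

Answer: 14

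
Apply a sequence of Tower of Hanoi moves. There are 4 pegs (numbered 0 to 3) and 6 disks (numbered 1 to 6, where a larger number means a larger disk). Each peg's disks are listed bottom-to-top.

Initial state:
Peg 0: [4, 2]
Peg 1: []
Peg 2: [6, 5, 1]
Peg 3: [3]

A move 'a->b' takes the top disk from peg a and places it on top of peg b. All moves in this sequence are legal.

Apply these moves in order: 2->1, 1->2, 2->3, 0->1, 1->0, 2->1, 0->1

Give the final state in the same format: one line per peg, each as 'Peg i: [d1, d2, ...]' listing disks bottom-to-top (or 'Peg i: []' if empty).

Answer: Peg 0: [4]
Peg 1: [5, 2]
Peg 2: [6]
Peg 3: [3, 1]

Derivation:
After move 1 (2->1):
Peg 0: [4, 2]
Peg 1: [1]
Peg 2: [6, 5]
Peg 3: [3]

After move 2 (1->2):
Peg 0: [4, 2]
Peg 1: []
Peg 2: [6, 5, 1]
Peg 3: [3]

After move 3 (2->3):
Peg 0: [4, 2]
Peg 1: []
Peg 2: [6, 5]
Peg 3: [3, 1]

After move 4 (0->1):
Peg 0: [4]
Peg 1: [2]
Peg 2: [6, 5]
Peg 3: [3, 1]

After move 5 (1->0):
Peg 0: [4, 2]
Peg 1: []
Peg 2: [6, 5]
Peg 3: [3, 1]

After move 6 (2->1):
Peg 0: [4, 2]
Peg 1: [5]
Peg 2: [6]
Peg 3: [3, 1]

After move 7 (0->1):
Peg 0: [4]
Peg 1: [5, 2]
Peg 2: [6]
Peg 3: [3, 1]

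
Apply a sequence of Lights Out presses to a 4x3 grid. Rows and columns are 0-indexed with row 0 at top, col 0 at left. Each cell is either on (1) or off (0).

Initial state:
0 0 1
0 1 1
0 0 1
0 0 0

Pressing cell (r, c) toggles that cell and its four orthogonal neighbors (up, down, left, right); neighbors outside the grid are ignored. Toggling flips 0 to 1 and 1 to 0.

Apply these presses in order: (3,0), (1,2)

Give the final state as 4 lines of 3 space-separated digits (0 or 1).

Answer: 0 0 0
0 0 0
1 0 0
1 1 0

Derivation:
After press 1 at (3,0):
0 0 1
0 1 1
1 0 1
1 1 0

After press 2 at (1,2):
0 0 0
0 0 0
1 0 0
1 1 0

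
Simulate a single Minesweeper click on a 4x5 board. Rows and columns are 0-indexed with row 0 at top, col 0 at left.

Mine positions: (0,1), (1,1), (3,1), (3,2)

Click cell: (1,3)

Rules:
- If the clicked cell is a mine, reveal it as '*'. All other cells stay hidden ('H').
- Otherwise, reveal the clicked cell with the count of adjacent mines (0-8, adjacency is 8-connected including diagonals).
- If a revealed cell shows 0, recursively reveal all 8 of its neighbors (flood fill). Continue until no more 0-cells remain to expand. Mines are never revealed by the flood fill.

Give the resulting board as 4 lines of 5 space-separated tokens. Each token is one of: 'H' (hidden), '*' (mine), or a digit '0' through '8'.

H H 2 0 0
H H 2 0 0
H H 3 1 0
H H H 1 0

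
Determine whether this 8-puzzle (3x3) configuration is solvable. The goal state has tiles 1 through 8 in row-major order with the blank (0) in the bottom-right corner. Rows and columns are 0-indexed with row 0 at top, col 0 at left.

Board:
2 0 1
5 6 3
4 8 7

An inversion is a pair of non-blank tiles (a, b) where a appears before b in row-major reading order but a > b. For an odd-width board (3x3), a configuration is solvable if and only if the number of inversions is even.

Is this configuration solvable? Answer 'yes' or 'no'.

Answer: yes

Derivation:
Inversions (pairs i<j in row-major order where tile[i] > tile[j] > 0): 6
6 is even, so the puzzle is solvable.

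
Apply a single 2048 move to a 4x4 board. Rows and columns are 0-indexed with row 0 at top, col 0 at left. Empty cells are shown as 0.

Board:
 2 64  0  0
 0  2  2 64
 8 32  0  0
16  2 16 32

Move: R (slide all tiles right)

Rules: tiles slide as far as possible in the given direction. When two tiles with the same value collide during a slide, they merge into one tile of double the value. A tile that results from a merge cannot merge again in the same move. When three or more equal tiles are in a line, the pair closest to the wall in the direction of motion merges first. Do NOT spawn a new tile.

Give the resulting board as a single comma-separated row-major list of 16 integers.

Answer: 0, 0, 2, 64, 0, 0, 4, 64, 0, 0, 8, 32, 16, 2, 16, 32

Derivation:
Slide right:
row 0: [2, 64, 0, 0] -> [0, 0, 2, 64]
row 1: [0, 2, 2, 64] -> [0, 0, 4, 64]
row 2: [8, 32, 0, 0] -> [0, 0, 8, 32]
row 3: [16, 2, 16, 32] -> [16, 2, 16, 32]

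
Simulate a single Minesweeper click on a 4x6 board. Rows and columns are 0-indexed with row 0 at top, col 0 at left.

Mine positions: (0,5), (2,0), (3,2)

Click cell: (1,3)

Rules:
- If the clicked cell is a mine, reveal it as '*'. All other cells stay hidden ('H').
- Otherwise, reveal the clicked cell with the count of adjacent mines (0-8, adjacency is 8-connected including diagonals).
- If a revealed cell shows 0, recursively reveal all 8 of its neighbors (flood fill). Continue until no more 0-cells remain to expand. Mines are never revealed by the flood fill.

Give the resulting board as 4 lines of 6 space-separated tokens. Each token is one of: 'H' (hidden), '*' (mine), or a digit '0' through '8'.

0 0 0 0 1 H
1 1 0 0 1 1
H 2 1 1 0 0
H H H 1 0 0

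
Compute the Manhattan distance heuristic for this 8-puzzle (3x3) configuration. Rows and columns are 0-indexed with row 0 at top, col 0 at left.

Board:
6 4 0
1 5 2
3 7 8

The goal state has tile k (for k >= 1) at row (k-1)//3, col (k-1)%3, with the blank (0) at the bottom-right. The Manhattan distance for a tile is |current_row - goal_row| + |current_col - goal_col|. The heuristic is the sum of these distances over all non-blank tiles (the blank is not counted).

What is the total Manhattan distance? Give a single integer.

Answer: 14

Derivation:
Tile 6: (0,0)->(1,2) = 3
Tile 4: (0,1)->(1,0) = 2
Tile 1: (1,0)->(0,0) = 1
Tile 5: (1,1)->(1,1) = 0
Tile 2: (1,2)->(0,1) = 2
Tile 3: (2,0)->(0,2) = 4
Tile 7: (2,1)->(2,0) = 1
Tile 8: (2,2)->(2,1) = 1
Sum: 3 + 2 + 1 + 0 + 2 + 4 + 1 + 1 = 14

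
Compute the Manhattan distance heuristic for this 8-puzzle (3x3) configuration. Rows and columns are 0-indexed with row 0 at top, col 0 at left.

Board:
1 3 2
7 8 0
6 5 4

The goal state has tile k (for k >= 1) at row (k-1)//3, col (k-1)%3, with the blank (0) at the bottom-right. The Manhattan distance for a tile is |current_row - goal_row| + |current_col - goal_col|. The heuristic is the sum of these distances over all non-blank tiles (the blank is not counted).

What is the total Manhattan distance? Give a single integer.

Answer: 11

Derivation:
Tile 1: at (0,0), goal (0,0), distance |0-0|+|0-0| = 0
Tile 3: at (0,1), goal (0,2), distance |0-0|+|1-2| = 1
Tile 2: at (0,2), goal (0,1), distance |0-0|+|2-1| = 1
Tile 7: at (1,0), goal (2,0), distance |1-2|+|0-0| = 1
Tile 8: at (1,1), goal (2,1), distance |1-2|+|1-1| = 1
Tile 6: at (2,0), goal (1,2), distance |2-1|+|0-2| = 3
Tile 5: at (2,1), goal (1,1), distance |2-1|+|1-1| = 1
Tile 4: at (2,2), goal (1,0), distance |2-1|+|2-0| = 3
Sum: 0 + 1 + 1 + 1 + 1 + 3 + 1 + 3 = 11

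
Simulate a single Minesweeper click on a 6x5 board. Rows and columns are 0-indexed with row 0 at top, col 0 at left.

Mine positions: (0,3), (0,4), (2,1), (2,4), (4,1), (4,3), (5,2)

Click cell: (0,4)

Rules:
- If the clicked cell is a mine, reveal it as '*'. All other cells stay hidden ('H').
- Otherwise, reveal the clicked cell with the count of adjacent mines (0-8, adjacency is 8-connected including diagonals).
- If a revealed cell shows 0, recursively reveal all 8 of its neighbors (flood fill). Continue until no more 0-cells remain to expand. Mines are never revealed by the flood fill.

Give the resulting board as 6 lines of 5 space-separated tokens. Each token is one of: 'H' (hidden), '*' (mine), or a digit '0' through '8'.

H H H H *
H H H H H
H H H H H
H H H H H
H H H H H
H H H H H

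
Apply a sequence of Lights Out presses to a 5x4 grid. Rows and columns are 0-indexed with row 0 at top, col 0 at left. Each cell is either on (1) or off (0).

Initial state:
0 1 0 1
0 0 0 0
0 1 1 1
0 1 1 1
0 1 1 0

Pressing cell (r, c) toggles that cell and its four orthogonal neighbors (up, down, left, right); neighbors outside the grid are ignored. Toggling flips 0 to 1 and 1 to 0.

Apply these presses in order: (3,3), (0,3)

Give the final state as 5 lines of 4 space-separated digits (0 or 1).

Answer: 0 1 1 0
0 0 0 1
0 1 1 0
0 1 0 0
0 1 1 1

Derivation:
After press 1 at (3,3):
0 1 0 1
0 0 0 0
0 1 1 0
0 1 0 0
0 1 1 1

After press 2 at (0,3):
0 1 1 0
0 0 0 1
0 1 1 0
0 1 0 0
0 1 1 1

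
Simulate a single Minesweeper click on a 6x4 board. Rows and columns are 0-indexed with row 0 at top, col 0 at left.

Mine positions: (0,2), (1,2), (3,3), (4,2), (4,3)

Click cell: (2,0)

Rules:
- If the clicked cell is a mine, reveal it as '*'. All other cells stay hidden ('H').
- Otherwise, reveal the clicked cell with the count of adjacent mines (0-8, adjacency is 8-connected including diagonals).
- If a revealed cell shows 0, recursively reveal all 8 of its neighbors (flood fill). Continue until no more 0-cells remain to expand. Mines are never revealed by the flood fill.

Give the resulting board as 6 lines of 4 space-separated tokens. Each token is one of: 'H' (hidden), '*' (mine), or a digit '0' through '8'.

0 2 H H
0 2 H H
0 1 H H
0 1 H H
0 1 H H
0 1 H H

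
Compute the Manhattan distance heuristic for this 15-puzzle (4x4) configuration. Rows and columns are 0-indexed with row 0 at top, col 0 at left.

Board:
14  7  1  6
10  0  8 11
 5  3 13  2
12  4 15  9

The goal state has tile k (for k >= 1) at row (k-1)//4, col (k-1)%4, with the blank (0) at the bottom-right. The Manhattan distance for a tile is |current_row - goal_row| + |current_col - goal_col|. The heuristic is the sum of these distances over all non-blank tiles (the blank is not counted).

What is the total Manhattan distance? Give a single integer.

Answer: 40

Derivation:
Tile 14: (0,0)->(3,1) = 4
Tile 7: (0,1)->(1,2) = 2
Tile 1: (0,2)->(0,0) = 2
Tile 6: (0,3)->(1,1) = 3
Tile 10: (1,0)->(2,1) = 2
Tile 8: (1,2)->(1,3) = 1
Tile 11: (1,3)->(2,2) = 2
Tile 5: (2,0)->(1,0) = 1
Tile 3: (2,1)->(0,2) = 3
Tile 13: (2,2)->(3,0) = 3
Tile 2: (2,3)->(0,1) = 4
Tile 12: (3,0)->(2,3) = 4
Tile 4: (3,1)->(0,3) = 5
Tile 15: (3,2)->(3,2) = 0
Tile 9: (3,3)->(2,0) = 4
Sum: 4 + 2 + 2 + 3 + 2 + 1 + 2 + 1 + 3 + 3 + 4 + 4 + 5 + 0 + 4 = 40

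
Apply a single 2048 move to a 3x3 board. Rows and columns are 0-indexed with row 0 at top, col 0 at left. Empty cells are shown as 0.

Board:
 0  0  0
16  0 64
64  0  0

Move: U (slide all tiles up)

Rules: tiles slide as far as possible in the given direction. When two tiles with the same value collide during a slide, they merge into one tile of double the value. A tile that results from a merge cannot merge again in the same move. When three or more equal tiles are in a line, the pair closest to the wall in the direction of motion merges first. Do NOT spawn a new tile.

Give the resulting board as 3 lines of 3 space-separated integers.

Answer: 16  0 64
64  0  0
 0  0  0

Derivation:
Slide up:
col 0: [0, 16, 64] -> [16, 64, 0]
col 1: [0, 0, 0] -> [0, 0, 0]
col 2: [0, 64, 0] -> [64, 0, 0]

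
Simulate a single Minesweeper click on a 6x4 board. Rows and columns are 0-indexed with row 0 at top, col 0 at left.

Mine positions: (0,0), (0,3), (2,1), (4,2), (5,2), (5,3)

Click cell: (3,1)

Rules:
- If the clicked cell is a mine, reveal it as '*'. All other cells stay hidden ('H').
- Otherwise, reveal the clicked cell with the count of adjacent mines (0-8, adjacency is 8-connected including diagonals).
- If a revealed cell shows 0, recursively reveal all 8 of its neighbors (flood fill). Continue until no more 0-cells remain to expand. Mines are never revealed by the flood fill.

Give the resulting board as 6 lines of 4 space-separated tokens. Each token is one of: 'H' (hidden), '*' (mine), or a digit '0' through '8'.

H H H H
H H H H
H H H H
H 2 H H
H H H H
H H H H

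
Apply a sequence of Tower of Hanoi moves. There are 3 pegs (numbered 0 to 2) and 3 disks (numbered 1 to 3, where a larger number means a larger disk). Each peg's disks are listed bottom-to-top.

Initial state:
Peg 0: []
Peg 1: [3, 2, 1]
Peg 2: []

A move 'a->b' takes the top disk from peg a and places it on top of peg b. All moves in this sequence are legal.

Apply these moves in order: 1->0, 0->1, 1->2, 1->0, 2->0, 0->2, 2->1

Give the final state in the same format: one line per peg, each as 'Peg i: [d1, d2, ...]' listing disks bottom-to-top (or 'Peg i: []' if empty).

Answer: Peg 0: [2]
Peg 1: [3, 1]
Peg 2: []

Derivation:
After move 1 (1->0):
Peg 0: [1]
Peg 1: [3, 2]
Peg 2: []

After move 2 (0->1):
Peg 0: []
Peg 1: [3, 2, 1]
Peg 2: []

After move 3 (1->2):
Peg 0: []
Peg 1: [3, 2]
Peg 2: [1]

After move 4 (1->0):
Peg 0: [2]
Peg 1: [3]
Peg 2: [1]

After move 5 (2->0):
Peg 0: [2, 1]
Peg 1: [3]
Peg 2: []

After move 6 (0->2):
Peg 0: [2]
Peg 1: [3]
Peg 2: [1]

After move 7 (2->1):
Peg 0: [2]
Peg 1: [3, 1]
Peg 2: []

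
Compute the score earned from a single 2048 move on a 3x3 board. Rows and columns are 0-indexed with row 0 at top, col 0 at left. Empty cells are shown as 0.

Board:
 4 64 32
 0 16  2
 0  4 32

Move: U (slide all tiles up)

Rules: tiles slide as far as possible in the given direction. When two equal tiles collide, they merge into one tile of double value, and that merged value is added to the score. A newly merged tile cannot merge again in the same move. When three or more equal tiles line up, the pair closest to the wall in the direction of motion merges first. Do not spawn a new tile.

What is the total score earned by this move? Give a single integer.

Answer: 0

Derivation:
Slide up:
col 0: [4, 0, 0] -> [4, 0, 0]  score +0 (running 0)
col 1: [64, 16, 4] -> [64, 16, 4]  score +0 (running 0)
col 2: [32, 2, 32] -> [32, 2, 32]  score +0 (running 0)
Board after move:
 4 64 32
 0 16  2
 0  4 32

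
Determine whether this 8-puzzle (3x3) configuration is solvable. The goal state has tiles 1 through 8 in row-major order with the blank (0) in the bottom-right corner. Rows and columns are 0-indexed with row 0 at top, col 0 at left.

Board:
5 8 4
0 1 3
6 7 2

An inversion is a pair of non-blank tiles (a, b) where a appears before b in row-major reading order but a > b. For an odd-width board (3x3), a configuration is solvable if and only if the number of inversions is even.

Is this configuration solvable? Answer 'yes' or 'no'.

Answer: yes

Derivation:
Inversions (pairs i<j in row-major order where tile[i] > tile[j] > 0): 16
16 is even, so the puzzle is solvable.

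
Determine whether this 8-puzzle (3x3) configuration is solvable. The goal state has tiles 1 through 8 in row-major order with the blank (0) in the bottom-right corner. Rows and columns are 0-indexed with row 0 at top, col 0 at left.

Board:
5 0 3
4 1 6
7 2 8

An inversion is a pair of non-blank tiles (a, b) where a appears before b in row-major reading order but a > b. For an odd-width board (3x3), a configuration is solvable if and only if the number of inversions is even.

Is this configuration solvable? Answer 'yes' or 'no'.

Answer: yes

Derivation:
Inversions (pairs i<j in row-major order where tile[i] > tile[j] > 0): 10
10 is even, so the puzzle is solvable.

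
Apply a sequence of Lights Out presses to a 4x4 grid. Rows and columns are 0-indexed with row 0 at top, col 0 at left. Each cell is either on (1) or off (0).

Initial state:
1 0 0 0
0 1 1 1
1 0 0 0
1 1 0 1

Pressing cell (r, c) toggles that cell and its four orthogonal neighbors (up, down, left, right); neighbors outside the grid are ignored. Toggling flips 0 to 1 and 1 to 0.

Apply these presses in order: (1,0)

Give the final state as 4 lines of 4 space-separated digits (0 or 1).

Answer: 0 0 0 0
1 0 1 1
0 0 0 0
1 1 0 1

Derivation:
After press 1 at (1,0):
0 0 0 0
1 0 1 1
0 0 0 0
1 1 0 1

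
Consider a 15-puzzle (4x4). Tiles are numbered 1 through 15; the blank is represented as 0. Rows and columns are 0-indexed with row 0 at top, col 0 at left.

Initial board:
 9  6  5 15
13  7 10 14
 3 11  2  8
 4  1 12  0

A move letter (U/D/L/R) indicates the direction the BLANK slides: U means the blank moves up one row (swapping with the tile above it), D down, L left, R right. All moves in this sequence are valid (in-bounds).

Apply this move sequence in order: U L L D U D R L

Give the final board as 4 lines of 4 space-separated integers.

Answer:  9  6  5 15
13  7 10 14
 3  1 11  2
 4  0 12  8

Derivation:
After move 1 (U):
 9  6  5 15
13  7 10 14
 3 11  2  0
 4  1 12  8

After move 2 (L):
 9  6  5 15
13  7 10 14
 3 11  0  2
 4  1 12  8

After move 3 (L):
 9  6  5 15
13  7 10 14
 3  0 11  2
 4  1 12  8

After move 4 (D):
 9  6  5 15
13  7 10 14
 3  1 11  2
 4  0 12  8

After move 5 (U):
 9  6  5 15
13  7 10 14
 3  0 11  2
 4  1 12  8

After move 6 (D):
 9  6  5 15
13  7 10 14
 3  1 11  2
 4  0 12  8

After move 7 (R):
 9  6  5 15
13  7 10 14
 3  1 11  2
 4 12  0  8

After move 8 (L):
 9  6  5 15
13  7 10 14
 3  1 11  2
 4  0 12  8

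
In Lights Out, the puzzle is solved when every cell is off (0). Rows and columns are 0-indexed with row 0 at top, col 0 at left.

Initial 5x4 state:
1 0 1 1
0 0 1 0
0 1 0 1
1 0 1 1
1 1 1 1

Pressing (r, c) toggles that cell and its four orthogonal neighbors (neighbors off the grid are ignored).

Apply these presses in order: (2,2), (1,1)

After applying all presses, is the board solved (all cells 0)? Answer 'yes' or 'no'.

After press 1 at (2,2):
1 0 1 1
0 0 0 0
0 0 1 0
1 0 0 1
1 1 1 1

After press 2 at (1,1):
1 1 1 1
1 1 1 0
0 1 1 0
1 0 0 1
1 1 1 1

Lights still on: 15

Answer: no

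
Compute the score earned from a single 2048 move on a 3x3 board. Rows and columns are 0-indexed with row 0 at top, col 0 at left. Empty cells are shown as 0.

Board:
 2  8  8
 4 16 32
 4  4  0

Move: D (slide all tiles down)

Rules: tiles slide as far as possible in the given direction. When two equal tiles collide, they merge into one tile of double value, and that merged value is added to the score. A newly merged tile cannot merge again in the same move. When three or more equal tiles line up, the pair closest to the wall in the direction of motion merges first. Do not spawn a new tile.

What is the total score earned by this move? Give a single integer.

Answer: 8

Derivation:
Slide down:
col 0: [2, 4, 4] -> [0, 2, 8]  score +8 (running 8)
col 1: [8, 16, 4] -> [8, 16, 4]  score +0 (running 8)
col 2: [8, 32, 0] -> [0, 8, 32]  score +0 (running 8)
Board after move:
 0  8  0
 2 16  8
 8  4 32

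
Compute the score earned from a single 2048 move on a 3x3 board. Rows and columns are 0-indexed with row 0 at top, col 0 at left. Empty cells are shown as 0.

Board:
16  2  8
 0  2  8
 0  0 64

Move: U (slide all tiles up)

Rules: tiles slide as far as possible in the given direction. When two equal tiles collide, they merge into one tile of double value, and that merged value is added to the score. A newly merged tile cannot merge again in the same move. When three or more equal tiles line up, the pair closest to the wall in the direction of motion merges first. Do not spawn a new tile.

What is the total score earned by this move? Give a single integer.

Slide up:
col 0: [16, 0, 0] -> [16, 0, 0]  score +0 (running 0)
col 1: [2, 2, 0] -> [4, 0, 0]  score +4 (running 4)
col 2: [8, 8, 64] -> [16, 64, 0]  score +16 (running 20)
Board after move:
16  4 16
 0  0 64
 0  0  0

Answer: 20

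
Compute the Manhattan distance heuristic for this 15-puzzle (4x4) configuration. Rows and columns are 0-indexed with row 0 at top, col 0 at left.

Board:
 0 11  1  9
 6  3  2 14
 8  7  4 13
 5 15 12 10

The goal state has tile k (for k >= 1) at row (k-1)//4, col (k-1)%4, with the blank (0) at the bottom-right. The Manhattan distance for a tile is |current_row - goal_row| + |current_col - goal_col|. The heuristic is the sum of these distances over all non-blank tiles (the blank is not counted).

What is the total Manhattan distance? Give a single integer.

Answer: 40

Derivation:
Tile 11: (0,1)->(2,2) = 3
Tile 1: (0,2)->(0,0) = 2
Tile 9: (0,3)->(2,0) = 5
Tile 6: (1,0)->(1,1) = 1
Tile 3: (1,1)->(0,2) = 2
Tile 2: (1,2)->(0,1) = 2
Tile 14: (1,3)->(3,1) = 4
Tile 8: (2,0)->(1,3) = 4
Tile 7: (2,1)->(1,2) = 2
Tile 4: (2,2)->(0,3) = 3
Tile 13: (2,3)->(3,0) = 4
Tile 5: (3,0)->(1,0) = 2
Tile 15: (3,1)->(3,2) = 1
Tile 12: (3,2)->(2,3) = 2
Tile 10: (3,3)->(2,1) = 3
Sum: 3 + 2 + 5 + 1 + 2 + 2 + 4 + 4 + 2 + 3 + 4 + 2 + 1 + 2 + 3 = 40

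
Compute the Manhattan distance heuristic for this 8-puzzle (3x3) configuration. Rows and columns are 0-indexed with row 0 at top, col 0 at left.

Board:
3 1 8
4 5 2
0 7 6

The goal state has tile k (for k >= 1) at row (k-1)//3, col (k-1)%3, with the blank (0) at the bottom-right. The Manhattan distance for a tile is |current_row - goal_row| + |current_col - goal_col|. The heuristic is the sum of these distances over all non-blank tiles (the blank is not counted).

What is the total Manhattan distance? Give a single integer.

Answer: 10

Derivation:
Tile 3: (0,0)->(0,2) = 2
Tile 1: (0,1)->(0,0) = 1
Tile 8: (0,2)->(2,1) = 3
Tile 4: (1,0)->(1,0) = 0
Tile 5: (1,1)->(1,1) = 0
Tile 2: (1,2)->(0,1) = 2
Tile 7: (2,1)->(2,0) = 1
Tile 6: (2,2)->(1,2) = 1
Sum: 2 + 1 + 3 + 0 + 0 + 2 + 1 + 1 = 10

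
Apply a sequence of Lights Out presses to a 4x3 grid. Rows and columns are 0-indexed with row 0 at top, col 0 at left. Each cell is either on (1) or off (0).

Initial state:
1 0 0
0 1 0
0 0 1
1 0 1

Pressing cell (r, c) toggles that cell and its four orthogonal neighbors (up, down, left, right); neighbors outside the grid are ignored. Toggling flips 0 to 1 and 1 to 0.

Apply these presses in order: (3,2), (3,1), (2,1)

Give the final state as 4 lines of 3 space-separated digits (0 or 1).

After press 1 at (3,2):
1 0 0
0 1 0
0 0 0
1 1 0

After press 2 at (3,1):
1 0 0
0 1 0
0 1 0
0 0 1

After press 3 at (2,1):
1 0 0
0 0 0
1 0 1
0 1 1

Answer: 1 0 0
0 0 0
1 0 1
0 1 1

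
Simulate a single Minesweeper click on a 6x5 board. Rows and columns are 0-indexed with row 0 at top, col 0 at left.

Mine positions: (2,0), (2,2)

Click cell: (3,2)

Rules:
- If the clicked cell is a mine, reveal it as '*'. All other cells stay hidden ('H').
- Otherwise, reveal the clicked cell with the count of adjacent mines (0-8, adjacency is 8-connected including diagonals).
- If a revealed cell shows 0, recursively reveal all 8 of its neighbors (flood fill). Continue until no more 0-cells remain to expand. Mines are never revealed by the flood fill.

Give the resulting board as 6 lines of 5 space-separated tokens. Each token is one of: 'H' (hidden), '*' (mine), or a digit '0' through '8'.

H H H H H
H H H H H
H H H H H
H H 1 H H
H H H H H
H H H H H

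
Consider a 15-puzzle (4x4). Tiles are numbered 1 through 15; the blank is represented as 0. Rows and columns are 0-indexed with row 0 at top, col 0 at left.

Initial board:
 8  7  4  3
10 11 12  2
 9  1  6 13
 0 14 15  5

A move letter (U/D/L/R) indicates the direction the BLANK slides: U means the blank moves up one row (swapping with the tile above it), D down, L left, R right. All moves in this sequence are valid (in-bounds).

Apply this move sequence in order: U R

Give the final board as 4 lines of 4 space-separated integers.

After move 1 (U):
 8  7  4  3
10 11 12  2
 0  1  6 13
 9 14 15  5

After move 2 (R):
 8  7  4  3
10 11 12  2
 1  0  6 13
 9 14 15  5

Answer:  8  7  4  3
10 11 12  2
 1  0  6 13
 9 14 15  5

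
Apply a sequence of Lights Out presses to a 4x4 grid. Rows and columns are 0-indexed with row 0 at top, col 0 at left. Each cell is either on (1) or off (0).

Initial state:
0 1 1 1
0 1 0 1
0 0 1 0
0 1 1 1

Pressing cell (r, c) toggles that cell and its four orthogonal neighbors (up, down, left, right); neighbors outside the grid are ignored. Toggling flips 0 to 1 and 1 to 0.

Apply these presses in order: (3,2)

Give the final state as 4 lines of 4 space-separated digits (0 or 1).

Answer: 0 1 1 1
0 1 0 1
0 0 0 0
0 0 0 0

Derivation:
After press 1 at (3,2):
0 1 1 1
0 1 0 1
0 0 0 0
0 0 0 0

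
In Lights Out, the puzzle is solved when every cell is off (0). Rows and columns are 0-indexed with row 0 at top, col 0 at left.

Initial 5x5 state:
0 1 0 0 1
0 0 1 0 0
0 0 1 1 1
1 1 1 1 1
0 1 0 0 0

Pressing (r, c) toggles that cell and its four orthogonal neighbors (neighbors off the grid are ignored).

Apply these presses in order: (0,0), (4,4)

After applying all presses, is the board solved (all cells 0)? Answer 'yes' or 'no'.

After press 1 at (0,0):
1 0 0 0 1
1 0 1 0 0
0 0 1 1 1
1 1 1 1 1
0 1 0 0 0

After press 2 at (4,4):
1 0 0 0 1
1 0 1 0 0
0 0 1 1 1
1 1 1 1 0
0 1 0 1 1

Lights still on: 14

Answer: no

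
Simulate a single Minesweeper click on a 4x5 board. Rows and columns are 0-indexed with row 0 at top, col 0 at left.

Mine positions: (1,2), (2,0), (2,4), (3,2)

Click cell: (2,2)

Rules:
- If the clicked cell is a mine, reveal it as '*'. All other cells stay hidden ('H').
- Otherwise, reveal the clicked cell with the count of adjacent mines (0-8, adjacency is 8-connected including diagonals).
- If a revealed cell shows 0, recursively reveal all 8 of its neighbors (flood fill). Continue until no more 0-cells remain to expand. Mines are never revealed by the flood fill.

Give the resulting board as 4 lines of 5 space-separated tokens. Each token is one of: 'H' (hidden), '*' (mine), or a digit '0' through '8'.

H H H H H
H H H H H
H H 2 H H
H H H H H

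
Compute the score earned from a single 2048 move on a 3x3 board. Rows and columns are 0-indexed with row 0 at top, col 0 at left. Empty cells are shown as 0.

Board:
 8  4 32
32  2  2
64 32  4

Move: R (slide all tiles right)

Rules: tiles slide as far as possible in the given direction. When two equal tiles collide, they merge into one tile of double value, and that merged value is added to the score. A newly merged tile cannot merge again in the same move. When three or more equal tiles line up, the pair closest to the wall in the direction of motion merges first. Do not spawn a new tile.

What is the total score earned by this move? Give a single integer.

Answer: 4

Derivation:
Slide right:
row 0: [8, 4, 32] -> [8, 4, 32]  score +0 (running 0)
row 1: [32, 2, 2] -> [0, 32, 4]  score +4 (running 4)
row 2: [64, 32, 4] -> [64, 32, 4]  score +0 (running 4)
Board after move:
 8  4 32
 0 32  4
64 32  4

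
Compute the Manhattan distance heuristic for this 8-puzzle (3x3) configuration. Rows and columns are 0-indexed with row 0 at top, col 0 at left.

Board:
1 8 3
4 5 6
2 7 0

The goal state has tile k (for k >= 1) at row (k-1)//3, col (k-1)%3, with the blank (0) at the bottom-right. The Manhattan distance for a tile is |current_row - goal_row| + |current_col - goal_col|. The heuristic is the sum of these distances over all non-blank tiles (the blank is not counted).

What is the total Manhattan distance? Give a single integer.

Tile 1: at (0,0), goal (0,0), distance |0-0|+|0-0| = 0
Tile 8: at (0,1), goal (2,1), distance |0-2|+|1-1| = 2
Tile 3: at (0,2), goal (0,2), distance |0-0|+|2-2| = 0
Tile 4: at (1,0), goal (1,0), distance |1-1|+|0-0| = 0
Tile 5: at (1,1), goal (1,1), distance |1-1|+|1-1| = 0
Tile 6: at (1,2), goal (1,2), distance |1-1|+|2-2| = 0
Tile 2: at (2,0), goal (0,1), distance |2-0|+|0-1| = 3
Tile 7: at (2,1), goal (2,0), distance |2-2|+|1-0| = 1
Sum: 0 + 2 + 0 + 0 + 0 + 0 + 3 + 1 = 6

Answer: 6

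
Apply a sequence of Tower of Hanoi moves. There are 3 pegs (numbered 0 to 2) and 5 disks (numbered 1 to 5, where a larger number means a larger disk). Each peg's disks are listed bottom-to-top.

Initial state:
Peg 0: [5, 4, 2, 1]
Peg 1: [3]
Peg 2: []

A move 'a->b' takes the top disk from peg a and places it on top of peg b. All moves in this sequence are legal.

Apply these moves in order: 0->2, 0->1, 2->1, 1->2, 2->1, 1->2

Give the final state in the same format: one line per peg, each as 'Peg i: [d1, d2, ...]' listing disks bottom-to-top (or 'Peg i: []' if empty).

After move 1 (0->2):
Peg 0: [5, 4, 2]
Peg 1: [3]
Peg 2: [1]

After move 2 (0->1):
Peg 0: [5, 4]
Peg 1: [3, 2]
Peg 2: [1]

After move 3 (2->1):
Peg 0: [5, 4]
Peg 1: [3, 2, 1]
Peg 2: []

After move 4 (1->2):
Peg 0: [5, 4]
Peg 1: [3, 2]
Peg 2: [1]

After move 5 (2->1):
Peg 0: [5, 4]
Peg 1: [3, 2, 1]
Peg 2: []

After move 6 (1->2):
Peg 0: [5, 4]
Peg 1: [3, 2]
Peg 2: [1]

Answer: Peg 0: [5, 4]
Peg 1: [3, 2]
Peg 2: [1]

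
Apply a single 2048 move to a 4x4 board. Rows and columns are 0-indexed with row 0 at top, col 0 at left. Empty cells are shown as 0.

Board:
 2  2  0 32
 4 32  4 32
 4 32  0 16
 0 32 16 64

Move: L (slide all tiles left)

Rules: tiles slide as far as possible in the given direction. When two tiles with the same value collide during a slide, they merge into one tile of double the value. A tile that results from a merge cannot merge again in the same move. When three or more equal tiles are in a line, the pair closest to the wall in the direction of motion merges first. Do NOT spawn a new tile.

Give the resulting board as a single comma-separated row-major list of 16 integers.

Slide left:
row 0: [2, 2, 0, 32] -> [4, 32, 0, 0]
row 1: [4, 32, 4, 32] -> [4, 32, 4, 32]
row 2: [4, 32, 0, 16] -> [4, 32, 16, 0]
row 3: [0, 32, 16, 64] -> [32, 16, 64, 0]

Answer: 4, 32, 0, 0, 4, 32, 4, 32, 4, 32, 16, 0, 32, 16, 64, 0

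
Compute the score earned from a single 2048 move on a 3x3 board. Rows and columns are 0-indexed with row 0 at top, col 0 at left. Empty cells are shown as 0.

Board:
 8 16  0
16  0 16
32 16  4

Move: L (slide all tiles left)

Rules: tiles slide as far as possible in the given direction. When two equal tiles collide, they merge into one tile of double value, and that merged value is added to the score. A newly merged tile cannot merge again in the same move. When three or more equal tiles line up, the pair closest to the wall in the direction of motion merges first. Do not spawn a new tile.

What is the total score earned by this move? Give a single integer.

Answer: 32

Derivation:
Slide left:
row 0: [8, 16, 0] -> [8, 16, 0]  score +0 (running 0)
row 1: [16, 0, 16] -> [32, 0, 0]  score +32 (running 32)
row 2: [32, 16, 4] -> [32, 16, 4]  score +0 (running 32)
Board after move:
 8 16  0
32  0  0
32 16  4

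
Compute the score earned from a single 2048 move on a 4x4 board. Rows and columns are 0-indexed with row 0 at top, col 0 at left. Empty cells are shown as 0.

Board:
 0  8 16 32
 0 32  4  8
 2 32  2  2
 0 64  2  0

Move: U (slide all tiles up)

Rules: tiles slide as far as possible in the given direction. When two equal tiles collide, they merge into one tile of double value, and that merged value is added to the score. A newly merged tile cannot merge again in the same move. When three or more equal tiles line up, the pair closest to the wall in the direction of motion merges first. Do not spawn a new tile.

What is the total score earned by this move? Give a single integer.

Answer: 68

Derivation:
Slide up:
col 0: [0, 0, 2, 0] -> [2, 0, 0, 0]  score +0 (running 0)
col 1: [8, 32, 32, 64] -> [8, 64, 64, 0]  score +64 (running 64)
col 2: [16, 4, 2, 2] -> [16, 4, 4, 0]  score +4 (running 68)
col 3: [32, 8, 2, 0] -> [32, 8, 2, 0]  score +0 (running 68)
Board after move:
 2  8 16 32
 0 64  4  8
 0 64  4  2
 0  0  0  0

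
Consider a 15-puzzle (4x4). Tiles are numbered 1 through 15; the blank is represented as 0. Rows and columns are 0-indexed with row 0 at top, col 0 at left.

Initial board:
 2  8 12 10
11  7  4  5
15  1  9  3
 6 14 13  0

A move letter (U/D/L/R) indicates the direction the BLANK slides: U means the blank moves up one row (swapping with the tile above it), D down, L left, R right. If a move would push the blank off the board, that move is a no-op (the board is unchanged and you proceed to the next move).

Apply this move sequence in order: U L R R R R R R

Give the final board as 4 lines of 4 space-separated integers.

After move 1 (U):
 2  8 12 10
11  7  4  5
15  1  9  0
 6 14 13  3

After move 2 (L):
 2  8 12 10
11  7  4  5
15  1  0  9
 6 14 13  3

After move 3 (R):
 2  8 12 10
11  7  4  5
15  1  9  0
 6 14 13  3

After move 4 (R):
 2  8 12 10
11  7  4  5
15  1  9  0
 6 14 13  3

After move 5 (R):
 2  8 12 10
11  7  4  5
15  1  9  0
 6 14 13  3

After move 6 (R):
 2  8 12 10
11  7  4  5
15  1  9  0
 6 14 13  3

After move 7 (R):
 2  8 12 10
11  7  4  5
15  1  9  0
 6 14 13  3

After move 8 (R):
 2  8 12 10
11  7  4  5
15  1  9  0
 6 14 13  3

Answer:  2  8 12 10
11  7  4  5
15  1  9  0
 6 14 13  3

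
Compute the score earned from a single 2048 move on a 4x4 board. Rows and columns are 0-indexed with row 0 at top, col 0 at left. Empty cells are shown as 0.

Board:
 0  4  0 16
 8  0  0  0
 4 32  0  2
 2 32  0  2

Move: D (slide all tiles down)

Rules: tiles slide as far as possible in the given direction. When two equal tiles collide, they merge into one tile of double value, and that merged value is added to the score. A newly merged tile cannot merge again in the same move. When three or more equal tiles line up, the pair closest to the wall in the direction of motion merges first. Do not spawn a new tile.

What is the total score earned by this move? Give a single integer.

Answer: 68

Derivation:
Slide down:
col 0: [0, 8, 4, 2] -> [0, 8, 4, 2]  score +0 (running 0)
col 1: [4, 0, 32, 32] -> [0, 0, 4, 64]  score +64 (running 64)
col 2: [0, 0, 0, 0] -> [0, 0, 0, 0]  score +0 (running 64)
col 3: [16, 0, 2, 2] -> [0, 0, 16, 4]  score +4 (running 68)
Board after move:
 0  0  0  0
 8  0  0  0
 4  4  0 16
 2 64  0  4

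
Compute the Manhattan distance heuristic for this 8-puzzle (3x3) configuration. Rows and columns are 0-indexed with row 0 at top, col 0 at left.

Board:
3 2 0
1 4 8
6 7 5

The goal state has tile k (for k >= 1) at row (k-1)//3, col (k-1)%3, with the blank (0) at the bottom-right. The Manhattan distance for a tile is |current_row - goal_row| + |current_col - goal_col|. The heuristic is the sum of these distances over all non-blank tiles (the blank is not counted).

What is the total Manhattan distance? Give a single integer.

Tile 3: at (0,0), goal (0,2), distance |0-0|+|0-2| = 2
Tile 2: at (0,1), goal (0,1), distance |0-0|+|1-1| = 0
Tile 1: at (1,0), goal (0,0), distance |1-0|+|0-0| = 1
Tile 4: at (1,1), goal (1,0), distance |1-1|+|1-0| = 1
Tile 8: at (1,2), goal (2,1), distance |1-2|+|2-1| = 2
Tile 6: at (2,0), goal (1,2), distance |2-1|+|0-2| = 3
Tile 7: at (2,1), goal (2,0), distance |2-2|+|1-0| = 1
Tile 5: at (2,2), goal (1,1), distance |2-1|+|2-1| = 2
Sum: 2 + 0 + 1 + 1 + 2 + 3 + 1 + 2 = 12

Answer: 12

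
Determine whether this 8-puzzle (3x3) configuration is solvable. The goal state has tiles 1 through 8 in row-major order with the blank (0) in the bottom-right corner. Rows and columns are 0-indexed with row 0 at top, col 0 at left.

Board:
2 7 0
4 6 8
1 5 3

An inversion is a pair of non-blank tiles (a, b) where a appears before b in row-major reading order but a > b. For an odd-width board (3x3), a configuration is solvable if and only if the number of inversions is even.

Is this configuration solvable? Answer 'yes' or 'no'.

Answer: no

Derivation:
Inversions (pairs i<j in row-major order where tile[i] > tile[j] > 0): 15
15 is odd, so the puzzle is not solvable.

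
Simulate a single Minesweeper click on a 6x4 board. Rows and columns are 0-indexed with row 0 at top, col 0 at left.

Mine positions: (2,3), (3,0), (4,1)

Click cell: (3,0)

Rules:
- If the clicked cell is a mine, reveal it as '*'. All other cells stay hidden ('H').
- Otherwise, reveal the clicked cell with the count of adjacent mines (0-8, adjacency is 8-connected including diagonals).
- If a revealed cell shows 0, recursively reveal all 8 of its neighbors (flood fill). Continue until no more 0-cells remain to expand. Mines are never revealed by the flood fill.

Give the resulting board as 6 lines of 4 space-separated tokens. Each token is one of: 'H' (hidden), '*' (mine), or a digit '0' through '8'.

H H H H
H H H H
H H H H
* H H H
H H H H
H H H H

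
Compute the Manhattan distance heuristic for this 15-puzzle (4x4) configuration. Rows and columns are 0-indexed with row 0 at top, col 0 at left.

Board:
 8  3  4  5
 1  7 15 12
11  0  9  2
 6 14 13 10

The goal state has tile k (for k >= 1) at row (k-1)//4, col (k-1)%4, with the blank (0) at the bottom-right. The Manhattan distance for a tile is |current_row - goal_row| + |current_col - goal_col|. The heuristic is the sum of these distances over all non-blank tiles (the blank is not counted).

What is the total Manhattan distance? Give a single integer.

Tile 8: at (0,0), goal (1,3), distance |0-1|+|0-3| = 4
Tile 3: at (0,1), goal (0,2), distance |0-0|+|1-2| = 1
Tile 4: at (0,2), goal (0,3), distance |0-0|+|2-3| = 1
Tile 5: at (0,3), goal (1,0), distance |0-1|+|3-0| = 4
Tile 1: at (1,0), goal (0,0), distance |1-0|+|0-0| = 1
Tile 7: at (1,1), goal (1,2), distance |1-1|+|1-2| = 1
Tile 15: at (1,2), goal (3,2), distance |1-3|+|2-2| = 2
Tile 12: at (1,3), goal (2,3), distance |1-2|+|3-3| = 1
Tile 11: at (2,0), goal (2,2), distance |2-2|+|0-2| = 2
Tile 9: at (2,2), goal (2,0), distance |2-2|+|2-0| = 2
Tile 2: at (2,3), goal (0,1), distance |2-0|+|3-1| = 4
Tile 6: at (3,0), goal (1,1), distance |3-1|+|0-1| = 3
Tile 14: at (3,1), goal (3,1), distance |3-3|+|1-1| = 0
Tile 13: at (3,2), goal (3,0), distance |3-3|+|2-0| = 2
Tile 10: at (3,3), goal (2,1), distance |3-2|+|3-1| = 3
Sum: 4 + 1 + 1 + 4 + 1 + 1 + 2 + 1 + 2 + 2 + 4 + 3 + 0 + 2 + 3 = 31

Answer: 31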